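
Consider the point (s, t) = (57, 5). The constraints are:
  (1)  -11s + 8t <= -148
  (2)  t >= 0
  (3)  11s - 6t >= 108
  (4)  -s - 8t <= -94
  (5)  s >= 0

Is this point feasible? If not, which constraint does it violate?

(1): -587 ≤ -148 ✓
(2): 5 ≥ 0 ✓
(3): 597 ≥ 108 ✓
(4): -97 ≤ -94 ✓
(5): 57 ≥ 0 ✓

feasible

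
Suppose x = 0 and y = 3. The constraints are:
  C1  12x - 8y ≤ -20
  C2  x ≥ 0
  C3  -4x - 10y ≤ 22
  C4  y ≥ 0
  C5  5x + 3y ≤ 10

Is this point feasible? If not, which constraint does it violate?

feasible

C1: -24 ≤ -20 ✓
C2: 0 ≥ 0 ✓
C3: -30 ≤ 22 ✓
C4: 3 ≥ 0 ✓
C5: 9 ≤ 10 ✓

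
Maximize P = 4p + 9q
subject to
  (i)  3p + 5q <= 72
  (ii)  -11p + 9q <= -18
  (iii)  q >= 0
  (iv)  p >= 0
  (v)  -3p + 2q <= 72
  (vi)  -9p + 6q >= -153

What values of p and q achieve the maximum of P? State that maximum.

The optimum lies where 3p + 5q = 72 and -11p + 9q = -18.
Solving simultaneously gives p = 9, q = 9.

p = 9, q = 9, maximum P = 117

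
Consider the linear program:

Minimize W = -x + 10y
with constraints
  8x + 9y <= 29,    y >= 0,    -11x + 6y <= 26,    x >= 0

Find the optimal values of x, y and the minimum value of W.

Extreme points and W = -x + 10y:
  (29/8, 0) → W = -29/8
  (0, 29/9) → W = 290/9
  (0, 0) → W = 0

At the optimal vertex, 8x + 9y = 29 and y = 0.
Solving simultaneously gives x = 29/8, y = 0.

x = 29/8, y = 0, minimum W = -29/8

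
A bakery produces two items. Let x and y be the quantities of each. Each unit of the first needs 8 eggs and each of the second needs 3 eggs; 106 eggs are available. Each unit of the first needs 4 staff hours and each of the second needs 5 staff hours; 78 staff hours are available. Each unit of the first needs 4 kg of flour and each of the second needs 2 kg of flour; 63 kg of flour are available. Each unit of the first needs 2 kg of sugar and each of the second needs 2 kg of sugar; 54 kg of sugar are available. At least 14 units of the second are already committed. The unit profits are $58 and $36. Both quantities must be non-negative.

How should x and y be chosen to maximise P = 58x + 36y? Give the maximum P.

Feasible corners and P = 58x + 36y:
  (0, 78/5) → P = 2808/5
  (0, 14) → P = 504
  (2, 14) → P = 620

x = 2, y = 14, maximum P = 620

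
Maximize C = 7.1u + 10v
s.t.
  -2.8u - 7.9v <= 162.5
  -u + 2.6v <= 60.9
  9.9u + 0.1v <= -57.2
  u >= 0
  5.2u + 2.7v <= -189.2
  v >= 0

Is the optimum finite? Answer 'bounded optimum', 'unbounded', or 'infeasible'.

The boundaries -2.8u - 7.9v = 162.5 and -u + 2.6v = 60.9 meet at (-90361/1518, 401/759), but that point violates u ≥ 0. Every candidate vertex is excluded by some other constraint, so the feasible region is empty.

infeasible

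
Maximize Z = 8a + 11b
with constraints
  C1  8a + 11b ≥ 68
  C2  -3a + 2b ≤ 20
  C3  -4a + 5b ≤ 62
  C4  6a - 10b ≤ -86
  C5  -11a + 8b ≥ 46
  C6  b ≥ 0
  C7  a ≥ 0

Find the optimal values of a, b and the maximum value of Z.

a = 266/23, b = 498/23, maximum Z = 7606/23

The binding constraints are -4a + 5b = 62 and -11a + 8b = 46.
Solving simultaneously gives a = 266/23, b = 498/23.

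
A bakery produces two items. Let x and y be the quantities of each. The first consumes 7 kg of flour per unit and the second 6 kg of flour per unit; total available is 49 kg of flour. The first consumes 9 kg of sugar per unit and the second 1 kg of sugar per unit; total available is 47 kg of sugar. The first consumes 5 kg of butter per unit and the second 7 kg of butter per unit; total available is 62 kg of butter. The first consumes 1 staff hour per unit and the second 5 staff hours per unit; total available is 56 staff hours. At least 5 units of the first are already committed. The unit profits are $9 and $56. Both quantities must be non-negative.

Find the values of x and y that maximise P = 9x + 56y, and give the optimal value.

x = 5, y = 2, maximum P = 157

Feasible corners and P = 9x + 56y:
  (47/9, 0) → P = 47
  (5, 0) → P = 45
  (5, 2) → P = 157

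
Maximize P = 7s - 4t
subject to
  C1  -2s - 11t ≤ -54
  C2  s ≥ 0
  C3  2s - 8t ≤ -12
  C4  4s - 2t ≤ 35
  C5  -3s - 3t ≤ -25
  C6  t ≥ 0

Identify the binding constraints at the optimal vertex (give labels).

Feasible corners and P = 7s - 4t:
  (150/19, 66/19) → P = 786/19
  (113/27, 112/27) → P = 343/27
  (0, 25/3) → P = -100/3
  (76/7, 59/14) → P = 414/7
The feasible region is unbounded (it extends along (0, 1), (1, 2)), but P strictly decreases along every unbounded feasible direction, so there is no improving ray and the maximum is attained at a vertex.

The maximum is at (76/7, 59/14). Substituting into each constraint, equality holds for C3 and C4; the remaining constraints have slack.

C3 and C4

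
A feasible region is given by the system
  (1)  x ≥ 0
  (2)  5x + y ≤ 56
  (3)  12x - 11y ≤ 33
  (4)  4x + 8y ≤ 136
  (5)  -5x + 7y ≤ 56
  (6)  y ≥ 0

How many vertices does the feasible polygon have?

6

Of the 15 pairwise boundary intersections, those satisfying every inequality are:
  (0, 8)
  (0, 0)
  (649/67, 507/67)
  (26/3, 38/3)
  (11/4, 0)
  (126/17, 226/17)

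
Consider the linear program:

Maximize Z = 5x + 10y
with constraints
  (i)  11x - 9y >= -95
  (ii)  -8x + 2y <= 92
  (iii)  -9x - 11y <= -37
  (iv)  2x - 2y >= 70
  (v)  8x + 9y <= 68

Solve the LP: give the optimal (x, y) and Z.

x = 383/17, y = -212/17, maximum Z = -205/17

Corner points and Z = 5x + 10y:
  (211/10, -139/10) → Z = -67/2
  (415/7, -316/7) → Z = -155
  (383/17, -212/17) → Z = -205/17

The optimum lies where 2x - 2y = 70 and 8x + 9y = 68.
Solving simultaneously gives x = 383/17, y = -212/17.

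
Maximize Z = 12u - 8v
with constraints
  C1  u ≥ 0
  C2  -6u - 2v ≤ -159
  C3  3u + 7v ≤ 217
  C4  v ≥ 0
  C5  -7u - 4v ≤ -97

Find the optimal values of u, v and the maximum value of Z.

Vertices and Z = 12u - 8v:
  (679/36, 275/12) → Z = 43
  (53/2, 0) → Z = 318
  (217/3, 0) → Z = 868

u = 217/3, v = 0, maximum Z = 868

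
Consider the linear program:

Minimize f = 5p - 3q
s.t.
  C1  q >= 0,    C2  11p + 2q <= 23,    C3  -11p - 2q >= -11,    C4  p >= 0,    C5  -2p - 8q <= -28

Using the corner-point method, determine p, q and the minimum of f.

p = 0, q = 11/2, minimum f = -33/2

Corner points and f = 5p - 3q:
  (0, 11/2) → f = -33/2
  (8/21, 143/42) → f = -349/42
  (0, 7/2) → f = -21/2

The optimum lies where -11p - 2q = -11 and p = 0.
Solving simultaneously gives p = 0, q = 11/2.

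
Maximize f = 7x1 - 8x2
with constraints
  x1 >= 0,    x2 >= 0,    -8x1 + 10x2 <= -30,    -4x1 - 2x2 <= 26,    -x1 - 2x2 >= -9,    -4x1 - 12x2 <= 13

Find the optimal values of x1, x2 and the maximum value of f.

Vertices and f = 7x1 - 8x2:
  (15/4, 0) → f = 105/4
  (9, 0) → f = 63
  (75/13, 21/13) → f = 357/13

x1 = 9, x2 = 0, maximum f = 63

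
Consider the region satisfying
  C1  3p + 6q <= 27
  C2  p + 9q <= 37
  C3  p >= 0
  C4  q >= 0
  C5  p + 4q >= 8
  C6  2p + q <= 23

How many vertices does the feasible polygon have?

5

Pairwise boundary intersections that survive every other constraint:
  (1, 4)
  (9, 0)
  (0, 37/9)
  (0, 2)
  (8, 0)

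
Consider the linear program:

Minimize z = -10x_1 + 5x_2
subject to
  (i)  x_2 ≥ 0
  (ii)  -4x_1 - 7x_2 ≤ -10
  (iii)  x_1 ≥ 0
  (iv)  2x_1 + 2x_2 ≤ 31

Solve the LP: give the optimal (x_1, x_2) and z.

Extreme points and z = -10x_1 + 5x_2:
  (5/2, 0) → z = -25
  (31/2, 0) → z = -155
  (0, 10/7) → z = 50/7
  (0, 31/2) → z = 155/2

The binding constraints are x_2 = 0 and 2x_1 + 2x_2 = 31.
Solving simultaneously gives x_1 = 31/2, x_2 = 0.

x_1 = 31/2, x_2 = 0, minimum z = -155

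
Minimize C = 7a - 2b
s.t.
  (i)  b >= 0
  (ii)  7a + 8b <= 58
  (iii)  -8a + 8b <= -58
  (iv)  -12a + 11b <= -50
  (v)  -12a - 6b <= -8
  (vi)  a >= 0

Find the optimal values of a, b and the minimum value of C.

a = 29/4, b = 0, minimum C = 203/4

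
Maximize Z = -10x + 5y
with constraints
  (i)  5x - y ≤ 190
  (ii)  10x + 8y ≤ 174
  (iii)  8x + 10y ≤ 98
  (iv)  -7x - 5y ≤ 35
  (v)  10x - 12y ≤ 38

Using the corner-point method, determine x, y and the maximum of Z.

Extreme points and Z = -10x + 5y:
  (-28, 161/5) → Z = 441
  (389/49, 169/49) → Z = -435/7
  (-115/67, -308/67) → Z = -390/67

The optimum lies where 8x + 10y = 98 and -7x - 5y = 35.
Solving simultaneously gives x = -28, y = 161/5.

x = -28, y = 161/5, maximum Z = 441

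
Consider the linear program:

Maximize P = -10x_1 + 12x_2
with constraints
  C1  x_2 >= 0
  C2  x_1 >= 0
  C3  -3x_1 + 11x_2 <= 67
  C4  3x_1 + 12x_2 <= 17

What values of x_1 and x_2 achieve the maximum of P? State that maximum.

x_1 = 0, x_2 = 17/12, maximum P = 17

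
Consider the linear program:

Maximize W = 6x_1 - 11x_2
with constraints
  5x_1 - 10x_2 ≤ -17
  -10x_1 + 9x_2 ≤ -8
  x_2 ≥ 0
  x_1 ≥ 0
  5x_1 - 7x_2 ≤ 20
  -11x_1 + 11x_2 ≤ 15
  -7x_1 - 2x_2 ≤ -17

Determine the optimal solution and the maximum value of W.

The feasible region is unbounded (it extends along (7, 5), (1, 1)), but W strictly decreases along every unbounded feasible direction, so there is no improving ray and the maximum is attained at a vertex.

x_1 = 319/15, x_2 = 37/3, maximum W = -121/15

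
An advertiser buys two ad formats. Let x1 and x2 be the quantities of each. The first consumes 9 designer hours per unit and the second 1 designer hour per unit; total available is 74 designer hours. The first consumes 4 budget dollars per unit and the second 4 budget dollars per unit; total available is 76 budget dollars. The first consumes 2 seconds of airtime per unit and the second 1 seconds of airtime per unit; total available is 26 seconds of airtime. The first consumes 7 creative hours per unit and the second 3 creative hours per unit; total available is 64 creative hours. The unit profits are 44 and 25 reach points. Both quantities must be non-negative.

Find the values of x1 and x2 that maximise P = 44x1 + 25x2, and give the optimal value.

The binding constraints are 4x1 + 4x2 = 76 and 7x1 + 3x2 = 64.
Solving simultaneously gives x1 = 7/4, x2 = 69/4.

x1 = 7/4, x2 = 69/4, maximum P = 2033/4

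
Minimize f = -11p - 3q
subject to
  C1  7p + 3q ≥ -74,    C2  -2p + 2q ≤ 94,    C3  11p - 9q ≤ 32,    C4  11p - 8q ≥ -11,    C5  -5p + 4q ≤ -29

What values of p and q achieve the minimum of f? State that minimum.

Feasible corners and f = -11p - 3q:
  (455/2, 549/2) → f = -3326
  (217, 264) → f = -3179
  (133, 159) → f = -1940

p = 455/2, q = 549/2, minimum f = -3326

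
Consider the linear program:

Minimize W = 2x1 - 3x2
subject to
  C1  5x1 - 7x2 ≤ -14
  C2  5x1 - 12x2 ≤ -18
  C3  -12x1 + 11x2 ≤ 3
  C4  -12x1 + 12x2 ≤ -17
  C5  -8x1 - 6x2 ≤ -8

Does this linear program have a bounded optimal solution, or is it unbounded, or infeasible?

From the feasible point (287/24, 253/24), moving in the direction (12, 12) keeps every constraint satisfied while W decreases without bound.

unbounded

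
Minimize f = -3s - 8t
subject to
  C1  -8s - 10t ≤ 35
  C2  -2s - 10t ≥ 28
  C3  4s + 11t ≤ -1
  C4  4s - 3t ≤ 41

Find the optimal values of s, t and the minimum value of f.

Feasible corners and f = -3s - 8t:
  (-7/6, -77/30) → f = 721/30
  (305/64, -117/16) → f = 2829/64
  (163/23, -97/23) → f = 287/23

The optimum lies where -2s - 10t = 28 and 4s - 3t = 41.
Solving simultaneously gives s = 163/23, t = -97/23.

s = 163/23, t = -97/23, minimum f = 287/23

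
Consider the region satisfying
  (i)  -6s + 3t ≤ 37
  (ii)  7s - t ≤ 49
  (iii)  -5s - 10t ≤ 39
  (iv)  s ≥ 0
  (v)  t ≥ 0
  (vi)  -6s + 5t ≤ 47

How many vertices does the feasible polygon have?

4

Of the 15 pairwise boundary intersections, those satisfying every inequality are:
  (7, 0)
  (292/29, 623/29)
  (0, 0)
  (0, 47/5)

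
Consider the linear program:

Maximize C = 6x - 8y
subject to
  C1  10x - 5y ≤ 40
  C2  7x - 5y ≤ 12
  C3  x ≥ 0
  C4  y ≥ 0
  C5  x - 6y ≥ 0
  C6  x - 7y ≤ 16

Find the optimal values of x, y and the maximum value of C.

Corner points and C = 6x - 8y:
  (12/7, 0) → C = 72/7
  (72/37, 12/37) → C = 336/37
  (0, 0) → C = 0

x = 12/7, y = 0, maximum C = 72/7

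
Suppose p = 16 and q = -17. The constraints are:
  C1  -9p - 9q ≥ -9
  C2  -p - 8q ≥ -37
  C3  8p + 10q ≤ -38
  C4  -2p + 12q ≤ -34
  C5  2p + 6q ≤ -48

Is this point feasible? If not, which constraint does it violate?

C1: 9 ≥ -9 ✓
C2: 120 ≥ -37 ✓
C3: -42 ≤ -38 ✓
C4: -236 ≤ -34 ✓
C5: -70 ≤ -48 ✓

feasible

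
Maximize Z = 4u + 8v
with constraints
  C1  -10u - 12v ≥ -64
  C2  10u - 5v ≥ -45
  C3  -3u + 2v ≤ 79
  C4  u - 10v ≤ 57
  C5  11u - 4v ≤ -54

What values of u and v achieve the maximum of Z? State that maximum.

u = -6, v = -3, maximum Z = -48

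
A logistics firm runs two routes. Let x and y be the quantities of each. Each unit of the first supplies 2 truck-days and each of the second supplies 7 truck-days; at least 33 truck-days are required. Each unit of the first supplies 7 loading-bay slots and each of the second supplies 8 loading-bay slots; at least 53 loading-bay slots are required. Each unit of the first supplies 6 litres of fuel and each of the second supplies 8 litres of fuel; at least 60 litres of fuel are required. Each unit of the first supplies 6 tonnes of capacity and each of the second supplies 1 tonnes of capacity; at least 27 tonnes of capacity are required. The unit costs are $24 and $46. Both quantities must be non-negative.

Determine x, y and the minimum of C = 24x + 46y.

x = 6, y = 3, minimum C = 282

The feasible region is unbounded (it extends along (0, 1), (1, 0)), but C strictly increases along every unbounded feasible direction, so there is no improving ray and the minimum is attained at a vertex.

The optimum lies where 2x + 7y = 33 and 6x + 8y = 60.
Solving simultaneously gives x = 6, y = 3.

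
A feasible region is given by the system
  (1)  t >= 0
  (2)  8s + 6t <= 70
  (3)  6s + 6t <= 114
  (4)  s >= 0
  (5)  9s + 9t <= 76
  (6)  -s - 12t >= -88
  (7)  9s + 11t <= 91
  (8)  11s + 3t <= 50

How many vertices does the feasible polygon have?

5

The feasible vertices (each the meet of two boundaries and inside every other half-plane) are:
  (0, 0)
  (50/11, 0)
  (0, 22/3)
  (40/33, 716/99)
  (37/12, 193/36)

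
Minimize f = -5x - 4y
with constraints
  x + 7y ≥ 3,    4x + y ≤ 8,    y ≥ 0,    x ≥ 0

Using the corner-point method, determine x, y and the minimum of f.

x = 0, y = 8, minimum f = -32

Vertices and f = -5x - 4y:
  (53/27, 4/27) → f = -281/27
  (0, 3/7) → f = -12/7
  (0, 8) → f = -32

The binding constraints are 4x + y = 8 and x = 0.
Solving simultaneously gives x = 0, y = 8.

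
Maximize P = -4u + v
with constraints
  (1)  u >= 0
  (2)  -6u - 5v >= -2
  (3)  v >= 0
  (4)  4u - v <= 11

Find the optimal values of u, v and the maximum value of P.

u = 0, v = 2/5, maximum P = 2/5

Extreme points and P = -4u + v:
  (0, 2/5) → P = 2/5
  (0, 0) → P = 0
  (1/3, 0) → P = -4/3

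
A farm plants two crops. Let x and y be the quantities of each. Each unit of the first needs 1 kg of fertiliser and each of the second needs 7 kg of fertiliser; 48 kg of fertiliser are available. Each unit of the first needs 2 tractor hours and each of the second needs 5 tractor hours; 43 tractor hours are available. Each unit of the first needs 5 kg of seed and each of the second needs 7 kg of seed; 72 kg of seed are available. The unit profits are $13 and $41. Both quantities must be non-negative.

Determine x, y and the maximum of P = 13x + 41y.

x = 6, y = 6, maximum P = 324

Vertices and P = 13x + 41y:
  (0, 0) → P = 0
  (0, 48/7) → P = 1968/7
  (72/5, 0) → P = 936/5
  (6, 6) → P = 324

The optimum lies where x + 7y = 48 and 5x + 7y = 72.
Solving simultaneously gives x = 6, y = 6.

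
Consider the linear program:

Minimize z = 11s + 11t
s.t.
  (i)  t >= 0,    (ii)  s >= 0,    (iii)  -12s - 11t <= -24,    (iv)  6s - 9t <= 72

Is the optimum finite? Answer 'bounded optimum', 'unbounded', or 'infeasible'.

Corner points and z = 11s + 11t:
  (2, 0) → z = 22
  (12, 0) → z = 132
  (0, 24/11) → z = 24
The feasible region has finitely many vertices and no improving ray; the minimum is 22 at (2, 0).

bounded optimum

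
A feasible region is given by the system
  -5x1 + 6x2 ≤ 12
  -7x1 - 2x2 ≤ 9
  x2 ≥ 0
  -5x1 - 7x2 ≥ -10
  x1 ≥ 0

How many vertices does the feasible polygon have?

Intersecting each pair of boundary lines and keeping only the points that satisfy every inequality leaves:
  (2, 0)
  (0, 0)
  (0, 10/7)

3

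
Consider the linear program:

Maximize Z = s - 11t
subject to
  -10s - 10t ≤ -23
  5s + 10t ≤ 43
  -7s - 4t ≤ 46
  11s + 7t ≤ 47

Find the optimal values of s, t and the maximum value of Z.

Extreme points and Z = s - 11t:
  (-4, 63/10) → Z = -733/10
  (309/40, -217/40) → Z = 337/5
  (169/75, 238/75) → Z = -2449/75

At the optimal vertex, -10s - 10t = -23 and 11s + 7t = 47.
Solving simultaneously gives s = 309/40, t = -217/40.

s = 309/40, t = -217/40, maximum Z = 337/5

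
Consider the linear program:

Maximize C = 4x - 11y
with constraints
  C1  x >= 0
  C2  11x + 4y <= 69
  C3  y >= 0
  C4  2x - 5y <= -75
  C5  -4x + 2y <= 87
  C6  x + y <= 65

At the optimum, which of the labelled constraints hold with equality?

C1 and C4

Corner points and C = 4x - 11y:
  (0, 69/4) → C = -759/4
  (0, 15) → C = -165
  (5/7, 107/7) → C = -1157/7

The maximum is at (0, 15). Substituting into each constraint, equality holds for C1 and C4; the remaining constraints have slack.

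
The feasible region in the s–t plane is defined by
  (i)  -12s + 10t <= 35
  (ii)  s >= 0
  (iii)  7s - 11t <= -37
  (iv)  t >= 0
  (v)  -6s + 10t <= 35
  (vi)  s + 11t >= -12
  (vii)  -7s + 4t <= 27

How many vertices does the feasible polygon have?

Intersecting each pair of boundary lines and keeping only the points that satisfy every inequality leaves:
  (0, 7/2)
  (0, 37/11)
  (15/4, 23/4)

3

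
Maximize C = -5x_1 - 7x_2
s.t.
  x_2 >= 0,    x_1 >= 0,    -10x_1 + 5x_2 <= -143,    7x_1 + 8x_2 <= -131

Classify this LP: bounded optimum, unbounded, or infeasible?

infeasible

The boundaries x_2 = 0 and -10x_1 + 5x_2 = -143 meet at (143/10, 0), but that point violates 7x_1 + 8x_2 ≤ -131. Every candidate vertex is excluded by some other constraint, so the feasible region is empty.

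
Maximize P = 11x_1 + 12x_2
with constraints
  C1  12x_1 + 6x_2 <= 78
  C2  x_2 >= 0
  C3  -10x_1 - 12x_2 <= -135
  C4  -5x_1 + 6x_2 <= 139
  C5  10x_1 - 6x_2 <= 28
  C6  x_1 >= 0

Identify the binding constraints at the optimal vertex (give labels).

Vertices and P = 11x_1 + 12x_2:
  (3/2, 10) → P = 273/2
  (0, 13) → P = 156
  (0, 45/4) → P = 135

The maximum is at (0, 13). Substituting into each constraint, equality holds for C1 and C6; the remaining constraints have slack.

C1 and C6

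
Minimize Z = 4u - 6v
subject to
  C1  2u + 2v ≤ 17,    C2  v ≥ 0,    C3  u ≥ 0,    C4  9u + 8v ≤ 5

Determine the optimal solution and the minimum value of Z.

u = 0, v = 5/8, minimum Z = -15/4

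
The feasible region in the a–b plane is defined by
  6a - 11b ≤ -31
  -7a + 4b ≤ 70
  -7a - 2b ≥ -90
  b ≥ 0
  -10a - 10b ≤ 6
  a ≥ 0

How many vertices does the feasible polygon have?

4

Intersecting each pair of boundary lines and keeping only the points that satisfy every inequality leaves:
  (928/89, 757/89)
  (0, 31/11)
  (110/21, 80/3)
  (0, 35/2)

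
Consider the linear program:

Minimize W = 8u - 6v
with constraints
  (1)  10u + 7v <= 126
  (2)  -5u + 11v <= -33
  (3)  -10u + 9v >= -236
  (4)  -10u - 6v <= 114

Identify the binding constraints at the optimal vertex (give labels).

Feasible corners and W = 8u - 6v:
  (1617/145, 60/29) → W = 384/5
  (1393/80, -55/8) → W = 3611/20
  (-264/35, -45/7) → W = -762/35
  (13/5, -70/3) → W = 804/5

The minimum is at (-264/35, -45/7). Substituting into each constraint, equality holds for (2) and (4); the remaining constraints have slack.

(2) and (4)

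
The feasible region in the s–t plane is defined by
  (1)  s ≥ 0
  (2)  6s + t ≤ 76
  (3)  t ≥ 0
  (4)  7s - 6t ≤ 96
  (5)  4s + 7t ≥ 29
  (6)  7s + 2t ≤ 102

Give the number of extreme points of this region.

Pairwise boundary intersections that survive every other constraint:
  (0, 29/7)
  (0, 51)
  (38/3, 0)
  (10, 16)
  (29/4, 0)

5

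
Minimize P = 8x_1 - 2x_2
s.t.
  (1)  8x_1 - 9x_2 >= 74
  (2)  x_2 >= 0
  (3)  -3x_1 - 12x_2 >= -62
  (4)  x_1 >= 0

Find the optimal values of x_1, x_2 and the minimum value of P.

x_1 = 37/4, x_2 = 0, minimum P = 74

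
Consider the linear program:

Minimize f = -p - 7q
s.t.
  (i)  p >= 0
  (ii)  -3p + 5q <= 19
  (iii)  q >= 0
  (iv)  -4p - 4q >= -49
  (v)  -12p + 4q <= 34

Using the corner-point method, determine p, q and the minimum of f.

At the optimal vertex, -3p + 5q = 19 and -4p - 4q = -49.
Solving simultaneously gives p = 169/32, q = 223/32.

p = 169/32, q = 223/32, minimum f = -865/16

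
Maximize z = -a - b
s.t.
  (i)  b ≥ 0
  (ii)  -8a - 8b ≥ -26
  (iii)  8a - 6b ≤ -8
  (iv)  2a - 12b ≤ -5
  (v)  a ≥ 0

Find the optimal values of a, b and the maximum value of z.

Feasible corners and z = -a - b:
  (23/28, 17/7) → z = -13/4
  (0, 13/4) → z = -13/4
  (0, 4/3) → z = -4/3

a = 0, b = 4/3, maximum z = -4/3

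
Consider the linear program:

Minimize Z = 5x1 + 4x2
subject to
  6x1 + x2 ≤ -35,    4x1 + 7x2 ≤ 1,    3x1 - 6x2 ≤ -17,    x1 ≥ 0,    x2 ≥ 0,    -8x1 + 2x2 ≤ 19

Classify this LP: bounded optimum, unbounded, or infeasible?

The boundaries x2 = 0 and -8x1 + 2x2 = 19 meet at (-19/8, 0), but that point violates 6x1 + x2 ≤ -35. Every candidate vertex is excluded by some other constraint, so the feasible region is empty.

infeasible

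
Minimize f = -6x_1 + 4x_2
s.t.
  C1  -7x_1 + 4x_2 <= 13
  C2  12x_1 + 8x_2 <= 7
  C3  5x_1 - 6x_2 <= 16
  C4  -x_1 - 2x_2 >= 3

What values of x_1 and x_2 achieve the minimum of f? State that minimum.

x_1 = 7/8, x_2 = -31/16, minimum f = -13

Extreme points and f = -6x_1 + 4x_2:
  (-71/11, -177/22) → f = 72/11
  (-19/9, -4/9) → f = 98/9
  (7/8, -31/16) → f = -13

At the optimal vertex, 5x_1 - 6x_2 = 16 and -x_1 - 2x_2 = 3.
Solving simultaneously gives x_1 = 7/8, x_2 = -31/16.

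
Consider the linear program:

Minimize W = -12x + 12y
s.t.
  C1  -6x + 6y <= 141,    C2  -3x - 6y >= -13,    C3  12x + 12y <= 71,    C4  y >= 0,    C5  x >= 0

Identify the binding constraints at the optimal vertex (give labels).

C2 and C4

Vertices and W = -12x + 12y:
  (13/3, 0) → W = -52
  (0, 13/6) → W = 26
  (0, 0) → W = 0

The minimum is at (13/3, 0). Substituting into each constraint, equality holds for C2 and C4; the remaining constraints have slack.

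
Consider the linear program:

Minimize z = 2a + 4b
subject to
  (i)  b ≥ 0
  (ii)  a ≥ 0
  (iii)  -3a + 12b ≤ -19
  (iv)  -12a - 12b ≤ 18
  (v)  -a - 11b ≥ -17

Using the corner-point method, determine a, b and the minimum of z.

a = 19/3, b = 0, minimum z = 38/3

Corner points and z = 2a + 4b:
  (19/3, 0) → z = 38/3
  (17, 0) → z = 34
  (413/45, 32/45) → z = 106/5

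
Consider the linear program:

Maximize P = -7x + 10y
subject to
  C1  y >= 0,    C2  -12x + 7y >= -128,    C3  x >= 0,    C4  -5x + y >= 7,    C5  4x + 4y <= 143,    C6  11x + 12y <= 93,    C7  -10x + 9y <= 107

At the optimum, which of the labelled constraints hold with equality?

Vertices and P = -7x + 10y:
  (0, 7) → P = 70
  (0, 31/4) → P = 155/2
  (9/71, 542/71) → P = 5357/71

The maximum is at (0, 31/4). Substituting into each constraint, equality holds for C3 and C6; the remaining constraints have slack.

C3 and C6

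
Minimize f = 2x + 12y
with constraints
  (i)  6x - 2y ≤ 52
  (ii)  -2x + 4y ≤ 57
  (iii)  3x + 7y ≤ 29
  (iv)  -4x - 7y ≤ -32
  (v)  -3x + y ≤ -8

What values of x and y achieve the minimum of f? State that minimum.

x = 214/25, y = -8/25, minimum f = 332/25

Corner points and f = 2x + 12y:
  (211/24, 3/8) → f = 265/12
  (214/25, -8/25) → f = 332/25
  (85/24, 21/8) → f = 463/12
  (88/25, 64/25) → f = 944/25

At the optimal vertex, 6x - 2y = 52 and -4x - 7y = -32.
Solving simultaneously gives x = 214/25, y = -8/25.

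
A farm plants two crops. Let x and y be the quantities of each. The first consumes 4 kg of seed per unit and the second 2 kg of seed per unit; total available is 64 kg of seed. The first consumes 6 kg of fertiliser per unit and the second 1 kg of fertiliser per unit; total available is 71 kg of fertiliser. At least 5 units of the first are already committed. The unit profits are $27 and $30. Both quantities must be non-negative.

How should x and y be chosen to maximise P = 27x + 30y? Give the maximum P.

Feasible corners and P = 27x + 30y:
  (71/6, 0) → P = 639/2
  (5, 0) → P = 135
  (39/4, 25/2) → P = 2553/4
  (5, 22) → P = 795

The binding constraints are 4x + 2y = 64 and x = 5.
Solving simultaneously gives x = 5, y = 22.

x = 5, y = 22, maximum P = 795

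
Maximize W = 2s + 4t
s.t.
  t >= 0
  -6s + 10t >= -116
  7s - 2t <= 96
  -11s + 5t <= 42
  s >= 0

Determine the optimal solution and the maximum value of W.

s = 564/13, t = 1350/13, maximum W = 6528/13

The binding constraints are 7s - 2t = 96 and -11s + 5t = 42.
Solving simultaneously gives s = 564/13, t = 1350/13.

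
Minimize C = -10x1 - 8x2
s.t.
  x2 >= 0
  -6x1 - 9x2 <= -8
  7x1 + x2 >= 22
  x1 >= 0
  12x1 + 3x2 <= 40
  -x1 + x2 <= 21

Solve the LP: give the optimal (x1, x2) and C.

Vertices and C = -10x1 - 8x2:
  (22/7, 0) → C = -220/7
  (10/3, 0) → C = -100/3
  (26/9, 16/9) → C = -388/9

The optimum lies where 7x1 + x2 = 22 and 12x1 + 3x2 = 40.
Solving simultaneously gives x1 = 26/9, x2 = 16/9.

x1 = 26/9, x2 = 16/9, minimum C = -388/9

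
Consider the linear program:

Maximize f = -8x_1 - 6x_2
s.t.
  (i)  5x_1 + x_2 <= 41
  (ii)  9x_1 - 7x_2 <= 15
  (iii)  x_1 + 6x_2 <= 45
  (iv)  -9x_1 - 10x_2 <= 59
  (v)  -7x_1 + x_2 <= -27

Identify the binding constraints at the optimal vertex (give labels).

Extreme points and f = -8x_1 - 6x_2:
  (405/61, 390/61) → f = -5580/61
  (87/20, 69/20) → f = -111/2
  (207/43, 288/43) → f = -3384/43

The maximum is at (87/20, 69/20). Substituting into each constraint, equality holds for (ii) and (v); the remaining constraints have slack.

(ii) and (v)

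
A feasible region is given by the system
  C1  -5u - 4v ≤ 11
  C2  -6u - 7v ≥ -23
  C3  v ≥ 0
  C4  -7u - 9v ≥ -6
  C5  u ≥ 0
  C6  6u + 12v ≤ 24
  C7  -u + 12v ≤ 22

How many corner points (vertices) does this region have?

The feasible vertices (each the meet of two boundaries and inside every other half-plane) are:
  (6/7, 0)
  (0, 0)
  (0, 2/3)

3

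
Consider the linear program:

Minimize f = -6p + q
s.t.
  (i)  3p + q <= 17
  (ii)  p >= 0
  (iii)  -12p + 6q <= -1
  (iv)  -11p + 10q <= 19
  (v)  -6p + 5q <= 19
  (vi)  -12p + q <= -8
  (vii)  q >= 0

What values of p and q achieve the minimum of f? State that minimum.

Extreme points and f = -6p + q:
  (151/41, 244/41) → f = -662/41
  (17/3, 0) → f = -34
  (62/27, 239/54) → f = -505/54
  (47/60, 7/5) → f = -33/10
  (2/3, 0) → f = -4

The binding constraints are 3p + q = 17 and q = 0.
Solving simultaneously gives p = 17/3, q = 0.

p = 17/3, q = 0, minimum f = -34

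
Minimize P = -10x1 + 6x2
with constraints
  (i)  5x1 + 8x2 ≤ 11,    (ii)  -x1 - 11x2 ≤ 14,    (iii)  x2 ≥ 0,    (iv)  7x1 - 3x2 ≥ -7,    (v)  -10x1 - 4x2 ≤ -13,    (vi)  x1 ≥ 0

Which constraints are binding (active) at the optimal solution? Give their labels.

(i) and (iii)

Extreme points and P = -10x1 + 6x2:
  (11/5, 0) → P = -22
  (1, 3/4) → P = -11/2
  (13/10, 0) → P = -13

The minimum is at (11/5, 0). Substituting into each constraint, equality holds for (i) and (iii); the remaining constraints have slack.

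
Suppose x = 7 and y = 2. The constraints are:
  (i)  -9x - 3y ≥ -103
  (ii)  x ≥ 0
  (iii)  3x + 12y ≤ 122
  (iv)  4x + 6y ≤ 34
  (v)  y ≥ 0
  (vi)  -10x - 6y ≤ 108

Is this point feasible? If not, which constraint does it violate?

not feasible — violates (iv)

Constraint (iv): 4x + 6y = 40, which is not ≤ 34. All other constraints are satisfied.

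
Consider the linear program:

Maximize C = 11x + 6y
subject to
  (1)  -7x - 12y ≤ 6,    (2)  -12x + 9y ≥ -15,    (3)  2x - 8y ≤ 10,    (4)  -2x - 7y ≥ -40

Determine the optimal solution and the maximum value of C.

x = 155/34, y = 75/17, maximum C = 2605/34

Vertices and C = 11x + 6y:
  (14/23, -59/69) → C = 36/23
  (-522/25, 292/25) → C = -798/5
  (155/34, 75/17) → C = 2605/34

The binding constraints are -12x + 9y = -15 and -2x - 7y = -40.
Solving simultaneously gives x = 155/34, y = 75/17.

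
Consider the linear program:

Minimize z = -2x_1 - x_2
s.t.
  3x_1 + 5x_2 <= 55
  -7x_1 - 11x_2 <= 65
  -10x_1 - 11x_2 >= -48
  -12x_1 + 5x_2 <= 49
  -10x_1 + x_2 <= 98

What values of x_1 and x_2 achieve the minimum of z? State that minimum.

x_1 = 113/3, x_2 = -986/33, minimum z = -500/11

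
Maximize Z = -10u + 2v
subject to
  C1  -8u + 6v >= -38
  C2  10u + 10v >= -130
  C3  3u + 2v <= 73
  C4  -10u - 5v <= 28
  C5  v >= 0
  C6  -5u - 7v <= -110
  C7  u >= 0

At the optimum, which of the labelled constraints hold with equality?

Extreme points and Z = -10u + 2v:
  (257/17, 235/17) → Z = -2100/17
  (463/43, 345/43) → Z = -3940/43
  (0, 73/2) → Z = 73
  (0, 110/7) → Z = 220/7

The maximum is at (0, 73/2). Substituting into each constraint, equality holds for C3 and C7; the remaining constraints have slack.

C3 and C7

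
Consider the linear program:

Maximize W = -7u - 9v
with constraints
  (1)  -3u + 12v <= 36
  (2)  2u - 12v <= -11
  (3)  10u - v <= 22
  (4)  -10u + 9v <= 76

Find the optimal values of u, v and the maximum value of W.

u = -271/34, v = -7/17, maximum W = 119/2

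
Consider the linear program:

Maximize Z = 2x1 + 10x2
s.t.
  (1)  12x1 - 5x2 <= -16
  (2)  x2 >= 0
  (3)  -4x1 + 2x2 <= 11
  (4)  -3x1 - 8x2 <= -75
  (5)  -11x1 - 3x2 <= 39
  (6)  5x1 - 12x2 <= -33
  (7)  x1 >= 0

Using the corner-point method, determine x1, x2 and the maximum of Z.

x1 = 23/4, x2 = 17, maximum Z = 363/2

Vertices and Z = 2x1 + 10x2:
  (23/4, 17) → Z = 363/2
  (247/111, 316/37) → Z = 9974/111
  (31/19, 333/38) → Z = 1727/19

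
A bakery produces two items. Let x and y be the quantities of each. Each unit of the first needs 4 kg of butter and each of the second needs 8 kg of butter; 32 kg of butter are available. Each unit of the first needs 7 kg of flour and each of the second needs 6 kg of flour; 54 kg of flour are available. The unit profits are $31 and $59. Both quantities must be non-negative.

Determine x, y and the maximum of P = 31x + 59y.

Vertices and P = 31x + 59y:
  (0, 0) → P = 0
  (0, 4) → P = 236
  (54/7, 0) → P = 1674/7
  (15/2, 1/4) → P = 989/4

x = 15/2, y = 1/4, maximum P = 989/4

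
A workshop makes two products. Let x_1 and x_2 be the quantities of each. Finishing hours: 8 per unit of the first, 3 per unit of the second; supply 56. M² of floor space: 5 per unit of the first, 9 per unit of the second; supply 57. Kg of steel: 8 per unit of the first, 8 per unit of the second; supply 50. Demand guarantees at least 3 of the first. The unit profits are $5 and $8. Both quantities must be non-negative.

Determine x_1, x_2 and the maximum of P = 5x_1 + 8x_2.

x_1 = 3, x_2 = 13/4, maximum P = 41

Corner points and P = 5x_1 + 8x_2:
  (25/4, 0) → P = 125/4
  (3, 0) → P = 15
  (3, 13/4) → P = 41

The binding constraints are 8x_1 + 8x_2 = 50 and x_1 = 3.
Solving simultaneously gives x_1 = 3, x_2 = 13/4.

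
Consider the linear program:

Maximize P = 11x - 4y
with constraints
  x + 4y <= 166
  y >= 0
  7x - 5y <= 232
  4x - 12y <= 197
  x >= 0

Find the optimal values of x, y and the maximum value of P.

x = 586/11, y = 310/11, maximum P = 5206/11

Extreme points and P = 11x - 4y:
  (586/11, 310/11) → P = 5206/11
  (0, 83/2) → P = -166
  (232/7, 0) → P = 2552/7
  (0, 0) → P = 0

The optimum lies where x + 4y = 166 and 7x - 5y = 232.
Solving simultaneously gives x = 586/11, y = 310/11.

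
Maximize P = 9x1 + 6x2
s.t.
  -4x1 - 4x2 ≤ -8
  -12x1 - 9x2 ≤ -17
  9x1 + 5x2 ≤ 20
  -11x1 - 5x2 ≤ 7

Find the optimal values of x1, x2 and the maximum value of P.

x1 = -27/2, x2 = 283/10, maximum P = 483/10

Extreme points and P = 9x1 + 6x2:
  (-1/3, 7/3) → P = 11
  (5/2, -1/2) → P = 39/2
  (-148/39, 271/39) → P = 98/13
  (-27/2, 283/10) → P = 483/10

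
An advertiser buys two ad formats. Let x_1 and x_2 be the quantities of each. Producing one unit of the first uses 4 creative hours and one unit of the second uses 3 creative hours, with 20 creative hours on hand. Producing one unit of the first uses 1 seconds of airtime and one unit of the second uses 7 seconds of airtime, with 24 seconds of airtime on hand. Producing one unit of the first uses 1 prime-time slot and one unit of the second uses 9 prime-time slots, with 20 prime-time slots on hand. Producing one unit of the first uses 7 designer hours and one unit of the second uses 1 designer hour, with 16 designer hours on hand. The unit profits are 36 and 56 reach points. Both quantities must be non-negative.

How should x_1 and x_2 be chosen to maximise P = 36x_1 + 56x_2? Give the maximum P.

x_1 = 2, x_2 = 2, maximum P = 184

Extreme points and P = 36x_1 + 56x_2:
  (0, 0) → P = 0
  (0, 20/9) → P = 1120/9
  (16/7, 0) → P = 576/7
  (2, 2) → P = 184

The optimum lies where x_1 + 9x_2 = 20 and 7x_1 + x_2 = 16.
Solving simultaneously gives x_1 = 2, x_2 = 2.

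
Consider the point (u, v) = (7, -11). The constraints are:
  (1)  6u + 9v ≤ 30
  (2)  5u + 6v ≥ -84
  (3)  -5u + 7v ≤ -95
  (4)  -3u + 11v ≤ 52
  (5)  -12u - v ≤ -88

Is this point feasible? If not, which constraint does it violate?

not feasible — violates (5)

Constraint (5): -12u - v = -73, which is not ≤ -88. All other constraints are satisfied.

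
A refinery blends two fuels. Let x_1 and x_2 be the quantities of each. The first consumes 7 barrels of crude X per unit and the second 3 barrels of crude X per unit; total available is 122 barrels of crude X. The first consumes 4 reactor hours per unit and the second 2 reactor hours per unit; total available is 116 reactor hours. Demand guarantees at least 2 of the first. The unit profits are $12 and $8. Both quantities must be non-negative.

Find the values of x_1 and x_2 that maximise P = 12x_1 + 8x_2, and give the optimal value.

Corner points and P = 12x_1 + 8x_2:
  (122/7, 0) → P = 1464/7
  (2, 0) → P = 24
  (2, 36) → P = 312

The binding constraints are 7x_1 + 3x_2 = 122 and x_1 = 2.
Solving simultaneously gives x_1 = 2, x_2 = 36.

x_1 = 2, x_2 = 36, maximum P = 312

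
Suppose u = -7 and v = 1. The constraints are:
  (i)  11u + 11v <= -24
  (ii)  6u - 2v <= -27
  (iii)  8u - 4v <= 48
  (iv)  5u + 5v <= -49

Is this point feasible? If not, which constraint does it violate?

Constraint (iv): 5u + 5v = -30, which is not ≤ -49. All other constraints are satisfied.

not feasible — violates (iv)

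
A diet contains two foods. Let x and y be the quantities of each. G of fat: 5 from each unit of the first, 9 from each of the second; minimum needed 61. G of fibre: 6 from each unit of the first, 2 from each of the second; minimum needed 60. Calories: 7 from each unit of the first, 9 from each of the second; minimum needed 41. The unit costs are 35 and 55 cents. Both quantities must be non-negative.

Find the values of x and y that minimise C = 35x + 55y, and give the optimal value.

x = 19/2, y = 3/2, minimum C = 415

Extreme points and C = 35x + 55y:
  (0, 30) → C = 1650
  (61/5, 0) → C = 427
  (19/2, 3/2) → C = 415
The feasible region is unbounded (it extends along (0, 1), (1, 0)), but C strictly increases along every unbounded feasible direction, so there is no improving ray and the minimum is attained at a vertex.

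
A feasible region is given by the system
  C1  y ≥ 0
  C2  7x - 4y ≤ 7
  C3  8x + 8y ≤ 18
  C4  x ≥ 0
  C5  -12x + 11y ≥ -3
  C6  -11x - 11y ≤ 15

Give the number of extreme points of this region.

4

Of the 14 pairwise boundary intersections, those satisfying every inequality are:
  (0, 0)
  (1/4, 0)
  (0, 9/4)
  (111/92, 24/23)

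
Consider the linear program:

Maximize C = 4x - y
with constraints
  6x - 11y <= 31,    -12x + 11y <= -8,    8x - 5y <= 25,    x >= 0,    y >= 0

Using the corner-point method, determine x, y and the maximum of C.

x = 235/28, y = 59/7, maximum C = 176/7

Extreme points and C = 4x - y:
  (235/28, 59/7) → C = 176/7
  (2/3, 0) → C = 8/3
  (25/8, 0) → C = 25/2

The optimum lies where -12x + 11y = -8 and 8x - 5y = 25.
Solving simultaneously gives x = 235/28, y = 59/7.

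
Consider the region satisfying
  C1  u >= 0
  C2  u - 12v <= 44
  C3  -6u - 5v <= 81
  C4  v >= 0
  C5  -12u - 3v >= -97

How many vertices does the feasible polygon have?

3

Intersecting each pair of boundary lines and keeping only the points that satisfy every inequality leaves:
  (0, 0)
  (0, 97/3)
  (97/12, 0)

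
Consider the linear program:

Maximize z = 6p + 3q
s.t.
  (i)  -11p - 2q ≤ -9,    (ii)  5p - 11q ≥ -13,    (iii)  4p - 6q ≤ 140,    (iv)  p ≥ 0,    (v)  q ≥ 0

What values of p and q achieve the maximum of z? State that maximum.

p = 809/7, q = 376/7, maximum z = 5982/7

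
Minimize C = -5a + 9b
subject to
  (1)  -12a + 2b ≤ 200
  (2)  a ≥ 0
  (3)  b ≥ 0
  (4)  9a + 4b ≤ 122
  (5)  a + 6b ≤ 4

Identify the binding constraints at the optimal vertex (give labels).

Extreme points and C = -5a + 9b:
  (0, 0) → C = 0
  (0, 2/3) → C = 6
  (4, 0) → C = -20

The minimum is at (4, 0). Substituting into each constraint, equality holds for (3) and (5); the remaining constraints have slack.

(3) and (5)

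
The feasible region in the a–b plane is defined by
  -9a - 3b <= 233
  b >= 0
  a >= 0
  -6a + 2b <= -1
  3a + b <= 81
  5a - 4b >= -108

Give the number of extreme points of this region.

Pairwise boundary intersections that survive every other constraint:
  (1/6, 0)
  (27, 0)
  (163/12, 161/4)

3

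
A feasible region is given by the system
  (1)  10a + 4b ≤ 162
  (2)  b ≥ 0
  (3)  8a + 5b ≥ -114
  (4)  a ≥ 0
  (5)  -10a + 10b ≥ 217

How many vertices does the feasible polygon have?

Pairwise boundary intersections that survive every other constraint:
  (0, 81/2)
  (188/35, 379/14)
  (0, 217/10)

3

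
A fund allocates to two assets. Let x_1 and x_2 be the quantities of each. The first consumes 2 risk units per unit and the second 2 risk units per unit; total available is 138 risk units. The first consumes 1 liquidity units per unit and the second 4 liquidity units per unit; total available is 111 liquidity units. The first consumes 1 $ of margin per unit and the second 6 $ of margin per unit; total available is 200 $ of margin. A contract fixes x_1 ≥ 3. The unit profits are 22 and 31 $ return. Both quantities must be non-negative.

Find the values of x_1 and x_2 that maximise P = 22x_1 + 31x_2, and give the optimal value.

Vertices and P = 22x_1 + 31x_2:
  (69, 0) → P = 1518
  (3, 0) → P = 66
  (55, 14) → P = 1644
  (3, 27) → P = 903

The binding constraints are 2x_1 + 2x_2 = 138 and x_1 + 4x_2 = 111.
Solving simultaneously gives x_1 = 55, x_2 = 14.

x_1 = 55, x_2 = 14, maximum P = 1644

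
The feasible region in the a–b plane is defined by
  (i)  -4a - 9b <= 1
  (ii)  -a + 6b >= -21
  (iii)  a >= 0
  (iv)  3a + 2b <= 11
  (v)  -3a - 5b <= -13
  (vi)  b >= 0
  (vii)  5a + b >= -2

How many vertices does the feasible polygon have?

The feasible vertices (each the meet of two boundaries and inside every other half-plane) are:
  (0, 11/2)
  (0, 13/5)
  (29/9, 2/3)

3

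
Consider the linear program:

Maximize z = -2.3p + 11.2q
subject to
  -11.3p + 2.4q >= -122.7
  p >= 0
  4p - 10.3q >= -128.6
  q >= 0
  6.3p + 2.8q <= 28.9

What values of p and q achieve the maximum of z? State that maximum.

Feasible corners and z = -2.3p + 11.2q:
  (0, 0) → z = 0
  (0, 289/28) → z = 578/5
  (289/63, 0) → z = -6647/630

The binding constraints are p = 0 and 6.3p + 2.8q = 28.9.
Solving simultaneously gives p = 0, q = 289/28.

p = 0, q = 289/28, maximum z = 578/5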